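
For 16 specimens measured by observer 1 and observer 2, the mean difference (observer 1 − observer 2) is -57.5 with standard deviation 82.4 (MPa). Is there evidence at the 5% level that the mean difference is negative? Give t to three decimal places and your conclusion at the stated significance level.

t = -2.791; reject H0

H0: μ_d = 0; H1: μ_d < 0 (paired t-test on the differences, left-tailed).
t = d̄/(s_d/√n) = -57.5/(82.4/√16) = -2.791
df = n − 1 = 15
p-value = P(T ≤ -2.791) ≈ 0.007
Since p ≈ 0.007 < α = 0.05, reject H0; the evidence is statistically significant.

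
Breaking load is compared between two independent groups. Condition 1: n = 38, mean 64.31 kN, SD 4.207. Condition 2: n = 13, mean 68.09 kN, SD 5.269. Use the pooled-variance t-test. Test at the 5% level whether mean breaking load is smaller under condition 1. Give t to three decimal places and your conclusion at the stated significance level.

Let group 1 = condition 1, group 2 = condition 2. H0: μ_1 = μ_2; H1: μ_1 < μ_2 (two-sample pooled-variance t-test, left-tailed).
s_p² = [(38−1)·4.207² + (13−1)·5.269²]/(38+13−2) = 20.1634
t = (64.31 − 68.09)/√[20.1634·(1/38 + 1/13)] = -2.620
df = n₁ + n₂ − 2 = 49
p-value = P(T ≤ -2.620) ≈ 0.0058
Since p ≈ 0.0058 < α = 0.05, reject H0; the data support H1.

t = -2.620; reject H0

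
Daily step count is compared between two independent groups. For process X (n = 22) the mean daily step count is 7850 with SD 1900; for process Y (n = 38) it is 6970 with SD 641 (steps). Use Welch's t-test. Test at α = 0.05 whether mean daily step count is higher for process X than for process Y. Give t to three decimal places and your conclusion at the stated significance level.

t = 2.104; reject H0

Let group 1 = process X, group 2 = process Y. H0: μ_1 = μ_2; H1: μ_1 > μ_2 (Welch's two-sample t-test, right-tailed).
t = (x̄_1 − x̄_2)/√(s_1²/n_1 + s_2²/n_2) = (7850 − 6970)/√(1900²/22 + 641²/38) = 2.104
Welch–Satterthwaite df ≈ 23.80
p-value = P(T ≥ 2.104) ≈ 0.023
Since p ≈ 0.023 < α = 0.05, reject H0; the evidence is statistically significant.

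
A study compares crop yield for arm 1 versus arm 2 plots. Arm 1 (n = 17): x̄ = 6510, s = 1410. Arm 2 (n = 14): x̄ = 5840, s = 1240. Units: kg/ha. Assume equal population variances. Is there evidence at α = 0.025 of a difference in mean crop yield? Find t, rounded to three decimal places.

Let group 1 = arm 1, group 2 = arm 2. H0: μ_1 = μ_2; H1: μ_1 ≠ μ_2 (two-sample pooled-variance t-test, two-sided).
s_p² = [(17−1)·1410² + (14−1)·1240²]/(17+14−2) = 1786150
t = (6510 − 5840)/√[1786150·(1/17 + 1/14)] = 1.389
df = n₁ + n₂ − 2 = 29
Two-sided p-value ≈ 0.175
Since p ≈ 0.175 > α = 0.025, fail to reject H0; the evidence is not statistically significant.

1.389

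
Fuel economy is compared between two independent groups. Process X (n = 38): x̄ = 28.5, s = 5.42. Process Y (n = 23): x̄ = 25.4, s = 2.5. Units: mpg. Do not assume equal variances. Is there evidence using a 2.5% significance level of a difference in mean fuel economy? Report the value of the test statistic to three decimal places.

Let group 1 = process X, group 2 = process Y. H0: μ_1 = μ_2; H1: μ_1 ≠ μ_2 (Welch's two-sample t-test, two-sided).
t = (x̄_1 − x̄_2)/√(s_1²/n_1 + s_2²/n_2) = (28.5 − 25.4)/√(5.42²/38 + 2.5²/23) = 3.033
Welch–Satterthwaite df ≈ 55.96
Two-sided p-value ≈ 0.004
Since p ≈ 0.004 < α = 0.025, reject H0; the evidence is statistically significant.

3.033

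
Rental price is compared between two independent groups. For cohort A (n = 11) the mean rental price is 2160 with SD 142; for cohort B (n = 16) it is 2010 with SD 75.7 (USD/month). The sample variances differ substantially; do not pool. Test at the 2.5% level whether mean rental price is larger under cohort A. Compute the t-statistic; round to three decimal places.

Let group 1 = cohort A, group 2 = cohort B. H0: μ_1 = μ_2; H1: μ_1 > μ_2 (Welch's two-sample t-test, right-tailed).
t = (x̄_1 − x̄_2)/√(s_1²/n_1 + s_2²/n_2) = (2160 − 2010)/√(142²/11 + 75.7²/16) = 3.204
Welch–Satterthwaite df ≈ 13.93
p-value = P(T ≥ 3.204) ≈ 0.0032
Since p ≈ 0.0032 < α = 0.025, reject H0; the data support H1.

3.204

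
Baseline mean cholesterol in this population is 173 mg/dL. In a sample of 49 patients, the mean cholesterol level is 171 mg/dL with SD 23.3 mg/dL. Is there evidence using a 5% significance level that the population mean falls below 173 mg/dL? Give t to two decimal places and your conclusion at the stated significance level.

H0: μ = 173; H1: μ < 173 (one-sample t-test, left-tailed).
t = (x̄ − μ₀)/(s/√n) = (171 − 173)/(23.3/√49) = -0.60
df = n − 1 = 48
p-value = P(T ≤ -0.60) ≈ 0.2754
Since p ≈ 0.2754 > α = 0.05, fail to reject H0; the evidence is not statistically significant.

t = -0.60; fail to reject H0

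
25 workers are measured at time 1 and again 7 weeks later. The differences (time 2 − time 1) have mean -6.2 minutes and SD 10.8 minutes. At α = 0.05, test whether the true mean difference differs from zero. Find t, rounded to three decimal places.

-2.870

H0: μ_d = 0; H1: μ_d ≠ 0 (paired t-test on the differences, two-sided).
t = d̄/(s_d/√n) = -6.2/(10.8/√25) = -2.870
df = n − 1 = 24
Two-sided p-value ≈ 0.008
Since p ≈ 0.008 < α = 0.05, reject H0; the data support H1.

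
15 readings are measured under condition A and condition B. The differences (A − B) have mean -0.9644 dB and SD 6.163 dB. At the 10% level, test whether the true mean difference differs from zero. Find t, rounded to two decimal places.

H0: μ_d = 0; H1: μ_d ≠ 0 (paired t-test on the differences, two-sided).
t = d̄/(s_d/√n) = -0.9644/(6.163/√15) = -0.61
df = n − 1 = 14
Two-sided p-value ≈ 0.554
Since p ≈ 0.554 > α = 0.1, fail to reject H0; the data do not provide sufficient evidence against H0.

-0.61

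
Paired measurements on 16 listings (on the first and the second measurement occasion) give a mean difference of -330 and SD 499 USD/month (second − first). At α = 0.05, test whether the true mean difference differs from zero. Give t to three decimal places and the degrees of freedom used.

H0: μ_d = 0; H1: μ_d ≠ 0 (paired t-test on the differences, two-sided).
t = d̄/(s_d/√n) = -330/(499/√16) = -2.645
df = n − 1 = 15
Two-sided p-value ≈ 0.018
Since p ≈ 0.018 < α = 0.05, reject H0; the evidence is statistically significant.

t = -2.645, df = 15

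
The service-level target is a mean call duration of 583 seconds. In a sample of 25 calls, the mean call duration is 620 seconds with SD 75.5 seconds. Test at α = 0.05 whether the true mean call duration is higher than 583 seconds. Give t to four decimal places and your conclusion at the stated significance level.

t = 2.4503; reject H0

H0: μ = 583; H1: μ > 583 (one-sample t-test, right-tailed).
t = (x̄ − μ₀)/(s/√n) = (620 − 583)/(75.5/√25) = 2.4503
df = n − 1 = 24
p-value = P(T ≥ 2.4503) ≈ 0.011
Since p ≈ 0.011 < α = 0.05, reject H0; the evidence is statistically significant.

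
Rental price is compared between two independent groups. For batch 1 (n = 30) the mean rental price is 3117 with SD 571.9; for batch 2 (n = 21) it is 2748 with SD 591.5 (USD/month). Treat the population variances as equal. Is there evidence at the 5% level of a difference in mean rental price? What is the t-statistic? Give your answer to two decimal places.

Let group 1 = batch 1, group 2 = batch 2. H0: μ_1 = μ_2; H1: μ_1 ≠ μ_2 (two-sample pooled-variance t-test, two-sided).
s_p² = [(30−1)·571.9² + (21−1)·591.5²]/(30+21−2) = 336377
t = (3117 − 2748)/√[336377·(1/30 + 1/21)] = 2.24
df = n₁ + n₂ − 2 = 49
Two-sided p-value ≈ 0.030
Since p ≈ 0.030 < α = 0.05, reject H0; the data support H1.

2.24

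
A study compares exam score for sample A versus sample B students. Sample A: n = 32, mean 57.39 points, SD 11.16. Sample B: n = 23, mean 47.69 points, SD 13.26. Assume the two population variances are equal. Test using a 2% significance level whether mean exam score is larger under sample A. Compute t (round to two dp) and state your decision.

Let group 1 = sample A, group 2 = sample B. H0: μ_1 = μ_2; H1: μ_1 > μ_2 (two-sample pooled-variance t-test, right-tailed).
s_p² = [(32−1)·11.16² + (23−1)·13.26²]/(32+23−2) = 145.832
t = (57.39 − 47.69)/√[145.832·(1/32 + 1/23)] = 2.94
df = n₁ + n₂ − 2 = 53
p-value = P(T ≥ 2.94) ≈ 0.002
Since p ≈ 0.002 < α = 0.02, reject H0; the evidence is statistically significant.

t = 2.94; reject H0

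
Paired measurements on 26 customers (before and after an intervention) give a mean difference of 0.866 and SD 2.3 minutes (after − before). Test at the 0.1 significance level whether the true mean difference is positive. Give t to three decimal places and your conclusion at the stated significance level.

t = 1.920; reject H0

H0: μ_d = 0; H1: μ_d > 0 (paired t-test on the differences, right-tailed).
t = d̄/(s_d/√n) = 0.866/(2.3/√26) = 1.920
df = n − 1 = 25
p-value = P(T ≥ 1.920) ≈ 0.033
Since p ≈ 0.033 < α = 0.1, reject H0; the evidence is statistically significant.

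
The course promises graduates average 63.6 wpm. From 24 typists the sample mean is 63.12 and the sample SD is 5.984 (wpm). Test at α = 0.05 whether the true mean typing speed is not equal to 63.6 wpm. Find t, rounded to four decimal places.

-0.3930

H0: μ = 63.6; H1: μ ≠ 63.6 (one-sample t-test, two-sided).
t = (x̄ − μ₀)/(s/√n) = (63.12 − 63.6)/(5.984/√24) = -0.3930
df = n − 1 = 23
Two-sided p-value ≈ 0.6980
Since p ≈ 0.6980 > α = 0.05, fail to reject H0; the evidence is not statistically significant.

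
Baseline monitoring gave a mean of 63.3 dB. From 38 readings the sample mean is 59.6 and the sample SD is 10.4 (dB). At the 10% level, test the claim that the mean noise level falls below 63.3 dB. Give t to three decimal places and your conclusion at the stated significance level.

H0: μ = 63.3; H1: μ < 63.3 (one-sample t-test, left-tailed).
t = (x̄ − μ₀)/(s/√n) = (59.6 − 63.3)/(10.4/√38) = -2.193
df = n − 1 = 37
p-value = P(T ≤ -2.193) ≈ 0.0173
Since p ≈ 0.0173 < α = 0.1, reject H0; the data support H1.

t = -2.193; reject H0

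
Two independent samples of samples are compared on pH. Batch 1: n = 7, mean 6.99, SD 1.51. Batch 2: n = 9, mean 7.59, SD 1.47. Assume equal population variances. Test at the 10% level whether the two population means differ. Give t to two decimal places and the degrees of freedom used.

t = -0.80, df = 14

Let group 1 = batch 1, group 2 = batch 2. H0: μ_1 = μ_2; H1: μ_1 ≠ μ_2 (two-sample pooled-variance t-test, two-sided).
s_p² = [(7−1)·1.51² + (9−1)·1.47²]/(7+9−2) = 2.21199
t = (6.99 − 7.59)/√[2.21199·(1/7 + 1/9)] = -0.80
df = n₁ + n₂ − 2 = 14
Two-sided p-value ≈ 0.4368
Since p ≈ 0.4368 > α = 0.1, fail to reject H0; the evidence is not statistically significant.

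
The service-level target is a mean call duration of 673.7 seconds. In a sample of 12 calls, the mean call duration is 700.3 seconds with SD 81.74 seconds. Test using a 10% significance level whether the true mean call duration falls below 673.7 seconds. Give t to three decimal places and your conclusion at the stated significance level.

t = 1.127; fail to reject H0

H0: μ = 673.7; H1: μ < 673.7 (one-sample t-test, left-tailed).
t = (x̄ − μ₀)/(s/√n) = (700.3 − 673.7)/(81.74/√12) = 1.127
df = n − 1 = 11
p-value = P(T ≤ 1.127) ≈ 0.858
Since p ≈ 0.858 > α = 0.1, fail to reject H0; the data do not provide sufficient evidence against H0.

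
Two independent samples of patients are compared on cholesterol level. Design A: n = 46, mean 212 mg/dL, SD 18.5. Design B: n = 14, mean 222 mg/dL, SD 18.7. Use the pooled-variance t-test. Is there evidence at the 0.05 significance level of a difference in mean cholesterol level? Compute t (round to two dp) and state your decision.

t = -1.77; fail to reject H0

Let group 1 = design A, group 2 = design B. H0: μ_1 = μ_2; H1: μ_1 ≠ μ_2 (two-sample pooled-variance t-test, two-sided).
s_p² = [(46−1)·18.5² + (14−1)·18.7²]/(46+14−2) = 343.918
t = (212 − 222)/√[343.918·(1/46 + 1/14)] = -1.77
df = n₁ + n₂ − 2 = 58
Two-sided p-value ≈ 0.0826
Since p ≈ 0.0826 > α = 0.05, fail to reject H0; the data do not provide sufficient evidence against H0.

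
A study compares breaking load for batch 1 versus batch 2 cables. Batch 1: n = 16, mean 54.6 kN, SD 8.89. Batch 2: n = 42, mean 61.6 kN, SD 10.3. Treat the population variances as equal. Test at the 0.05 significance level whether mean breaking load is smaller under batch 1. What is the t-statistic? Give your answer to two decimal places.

-2.40

Let group 1 = batch 1, group 2 = batch 2. H0: μ_1 = μ_2; H1: μ_1 < μ_2 (two-sample pooled-variance t-test, left-tailed).
s_p² = [(16−1)·8.89² + (42−1)·10.3²]/(16+42−2) = 98.8423
t = (54.6 − 61.6)/√[98.8423·(1/16 + 1/42)] = -2.40
df = n₁ + n₂ − 2 = 56
p-value = P(T ≤ -2.40) ≈ 0.0100
Since p ≈ 0.0100 < α = 0.05, reject H0; the evidence is statistically significant.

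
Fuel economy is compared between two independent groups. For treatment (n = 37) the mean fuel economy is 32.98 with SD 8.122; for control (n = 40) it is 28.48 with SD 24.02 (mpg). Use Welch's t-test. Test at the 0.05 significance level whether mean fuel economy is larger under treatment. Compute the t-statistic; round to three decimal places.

Let group 1 = treatment, group 2 = control. H0: μ_1 = μ_2; H1: μ_1 > μ_2 (Welch's two-sample t-test, right-tailed).
t = (x̄_1 − x̄_2)/√(s_1²/n_1 + s_2²/n_2) = (32.98 − 28.48)/√(8.122²/37 + 24.02²/40) = 1.118
Welch–Satterthwaite df ≈ 48.44
p-value = P(T ≥ 1.118) ≈ 0.1346
Since p ≈ 0.1346 > α = 0.05, fail to reject H0; the evidence is not statistically significant.

1.118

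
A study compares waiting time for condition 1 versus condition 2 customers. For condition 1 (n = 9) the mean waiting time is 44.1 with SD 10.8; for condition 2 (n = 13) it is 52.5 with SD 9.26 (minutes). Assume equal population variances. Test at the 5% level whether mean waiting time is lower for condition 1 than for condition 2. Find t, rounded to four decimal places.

Let group 1 = condition 1, group 2 = condition 2. H0: μ_1 = μ_2; H1: μ_1 < μ_2 (two-sample pooled-variance t-test, left-tailed).
s_p² = [(9−1)·10.8² + (13−1)·9.26²]/(9+13−2) = 98.1046
t = (44.1 − 52.5)/√[98.1046·(1/9 + 1/13)] = -1.9558
df = n₁ + n₂ − 2 = 20
p-value = P(T ≤ -1.9558) ≈ 0.032
Since p ≈ 0.032 < α = 0.05, reject H0; the evidence is statistically significant.

-1.9558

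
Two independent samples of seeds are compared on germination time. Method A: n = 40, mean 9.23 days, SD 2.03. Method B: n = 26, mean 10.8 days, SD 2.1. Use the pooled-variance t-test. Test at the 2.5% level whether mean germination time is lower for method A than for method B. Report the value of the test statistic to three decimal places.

Let group 1 = method A, group 2 = method B. H0: μ_1 = μ_2; H1: μ_1 < μ_2 (two-sample pooled-variance t-test, left-tailed).
s_p² = [(40−1)·2.03² + (26−1)·2.1²]/(40+26−2) = 4.23383
t = (9.23 − 10.8)/√[4.23383·(1/40 + 1/26)] = -3.029
df = n₁ + n₂ − 2 = 64
p-value = P(T ≤ -3.029) ≈ 0.0018
Since p ≈ 0.0018 < α = 0.025, reject H0; the data support H1.

-3.029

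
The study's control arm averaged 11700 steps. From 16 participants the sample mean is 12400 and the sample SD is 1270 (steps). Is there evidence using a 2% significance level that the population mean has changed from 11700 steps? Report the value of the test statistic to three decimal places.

2.205

H0: μ = 11700; H1: μ ≠ 11700 (one-sample t-test, two-sided).
t = (x̄ − μ₀)/(s/√n) = (12400 − 11700)/(1270/√16) = 2.205
df = n − 1 = 15
Two-sided p-value ≈ 0.0435
Since p ≈ 0.0435 > α = 0.02, fail to reject H0; the data do not provide sufficient evidence against H0.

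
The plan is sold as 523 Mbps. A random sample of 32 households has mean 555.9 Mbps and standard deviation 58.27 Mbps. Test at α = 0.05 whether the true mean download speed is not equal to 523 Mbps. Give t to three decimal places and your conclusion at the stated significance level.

H0: μ = 523; H1: μ ≠ 523 (one-sample t-test, two-sided).
t = (x̄ − μ₀)/(s/√n) = (555.9 − 523)/(58.27/√32) = 3.194
df = n − 1 = 31
Two-sided p-value ≈ 0.0032
Since p ≈ 0.0032 < α = 0.05, reject H0; the data support H1.

t = 3.194; reject H0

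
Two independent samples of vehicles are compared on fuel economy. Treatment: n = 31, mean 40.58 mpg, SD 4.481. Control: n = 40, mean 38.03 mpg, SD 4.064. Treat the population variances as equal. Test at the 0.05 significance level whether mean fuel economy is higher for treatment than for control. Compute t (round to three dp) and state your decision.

t = 2.507; reject H0

Let group 1 = treatment, group 2 = control. H0: μ_1 = μ_2; H1: μ_1 > μ_2 (two-sample pooled-variance t-test, right-tailed).
s_p² = [(31−1)·4.481² + (40−1)·4.064²]/(31+40−2) = 18.0653
t = (40.58 − 38.03)/√[18.0653·(1/31 + 1/40)] = 2.507
df = n₁ + n₂ − 2 = 69
p-value = P(T ≥ 2.507) ≈ 0.0073
Since p ≈ 0.0073 < α = 0.05, reject H0; the evidence is statistically significant.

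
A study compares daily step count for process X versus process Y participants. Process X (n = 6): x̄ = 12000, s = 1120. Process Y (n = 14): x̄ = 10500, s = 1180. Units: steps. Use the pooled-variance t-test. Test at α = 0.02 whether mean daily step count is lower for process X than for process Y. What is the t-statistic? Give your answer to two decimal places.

2.64

Let group 1 = process X, group 2 = process Y. H0: μ_1 = μ_2; H1: μ_1 < μ_2 (two-sample pooled-variance t-test, left-tailed).
s_p² = [(6−1)·1120² + (14−1)·1180²]/(6+14−2) = 1354070
t = (12000 − 10500)/√[1354070·(1/6 + 1/14)] = 2.64
df = n₁ + n₂ − 2 = 18
p-value = P(T ≤ 2.64) ≈ 0.992
Since p ≈ 0.992 > α = 0.02, fail to reject H0; the data do not provide sufficient evidence against H0.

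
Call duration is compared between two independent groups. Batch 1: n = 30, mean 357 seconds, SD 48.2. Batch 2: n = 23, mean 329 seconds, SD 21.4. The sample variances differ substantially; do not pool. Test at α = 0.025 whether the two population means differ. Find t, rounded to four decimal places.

2.8378

Let group 1 = batch 1, group 2 = batch 2. H0: μ_1 = μ_2; H1: μ_1 ≠ μ_2 (Welch's two-sample t-test, two-sided).
t = (x̄_1 − x̄_2)/√(s_1²/n_1 + s_2²/n_2) = (357 − 329)/√(48.2²/30 + 21.4²/23) = 2.8378
Welch–Satterthwaite df ≈ 42.16
Two-sided p-value ≈ 0.007
Since p ≈ 0.007 < α = 0.025, reject H0; the evidence is statistically significant.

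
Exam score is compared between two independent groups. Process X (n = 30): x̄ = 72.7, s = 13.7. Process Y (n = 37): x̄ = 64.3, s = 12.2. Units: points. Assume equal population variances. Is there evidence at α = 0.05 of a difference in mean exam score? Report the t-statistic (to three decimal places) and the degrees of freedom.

t = 2.652, df = 65

Let group 1 = process X, group 2 = process Y. H0: μ_1 = μ_2; H1: μ_1 ≠ μ_2 (two-sample pooled-variance t-test, two-sided).
s_p² = [(30−1)·13.7² + (37−1)·12.2²]/(30+37−2) = 166.173
t = (72.7 − 64.3)/√[166.173·(1/30 + 1/37)] = 2.652
df = n₁ + n₂ − 2 = 65
Two-sided p-value ≈ 0.010
Since p ≈ 0.010 < α = 0.05, reject H0; the evidence is statistically significant.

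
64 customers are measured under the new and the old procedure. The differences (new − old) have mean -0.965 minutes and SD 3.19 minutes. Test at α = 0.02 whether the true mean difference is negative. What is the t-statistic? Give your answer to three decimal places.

H0: μ_d = 0; H1: μ_d < 0 (paired t-test on the differences, left-tailed).
t = d̄/(s_d/√n) = -0.965/(3.19/√64) = -2.420
df = n − 1 = 63
p-value = P(T ≤ -2.420) ≈ 0.009
Since p ≈ 0.009 < α = 0.02, reject H0; the evidence is statistically significant.

-2.420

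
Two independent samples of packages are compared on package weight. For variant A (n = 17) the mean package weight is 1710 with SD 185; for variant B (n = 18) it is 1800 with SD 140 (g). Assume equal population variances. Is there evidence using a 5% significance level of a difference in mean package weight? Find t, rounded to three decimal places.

Let group 1 = variant A, group 2 = variant B. H0: μ_1 = μ_2; H1: μ_1 ≠ μ_2 (two-sample pooled-variance t-test, two-sided).
s_p² = [(17−1)·185² + (18−1)·140²]/(17+18−2) = 26690.9
t = (1710 − 1800)/√[26690.9·(1/17 + 1/18)] = -1.629
df = n₁ + n₂ − 2 = 33
Two-sided p-value ≈ 0.1129
Since p ≈ 0.1129 > α = 0.05, fail to reject H0; the evidence is not statistically significant.

-1.629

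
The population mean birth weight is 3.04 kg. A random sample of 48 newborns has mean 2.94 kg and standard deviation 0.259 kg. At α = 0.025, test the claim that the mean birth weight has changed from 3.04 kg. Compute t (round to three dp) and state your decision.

H0: μ = 3.04; H1: μ ≠ 3.04 (one-sample t-test, two-sided).
t = (x̄ − μ₀)/(s/√n) = (2.94 − 3.04)/(0.259/√48) = -2.675
df = n − 1 = 47
Two-sided p-value ≈ 0.010
Since p ≈ 0.010 < α = 0.025, reject H0; the data support H1.

t = -2.675; reject H0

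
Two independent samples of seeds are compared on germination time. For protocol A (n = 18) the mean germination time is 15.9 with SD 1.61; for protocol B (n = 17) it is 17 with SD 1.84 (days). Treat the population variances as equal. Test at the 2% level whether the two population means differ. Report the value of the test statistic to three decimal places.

-1.885

Let group 1 = protocol A, group 2 = protocol B. H0: μ_1 = μ_2; H1: μ_1 ≠ μ_2 (two-sample pooled-variance t-test, two-sided).
s_p² = [(18−1)·1.61² + (17−1)·1.84²]/(18+17−2) = 2.97683
t = (15.9 − 17)/√[2.97683·(1/18 + 1/17)] = -1.885
df = n₁ + n₂ − 2 = 33
Two-sided p-value ≈ 0.0682
Since p ≈ 0.0682 > α = 0.02, fail to reject H0; the data do not provide sufficient evidence against H0.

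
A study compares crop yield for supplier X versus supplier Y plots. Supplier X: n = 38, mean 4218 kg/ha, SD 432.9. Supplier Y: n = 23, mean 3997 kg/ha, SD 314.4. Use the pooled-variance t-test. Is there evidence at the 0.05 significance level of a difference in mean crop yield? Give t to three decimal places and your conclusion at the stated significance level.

t = 2.129; reject H0

Let group 1 = supplier X, group 2 = supplier Y. H0: μ_1 = μ_2; H1: μ_1 ≠ μ_2 (two-sample pooled-variance t-test, two-sided).
s_p² = [(38−1)·432.9² + (23−1)·314.4²]/(38+23−2) = 154382
t = (4218 − 3997)/√[154382·(1/38 + 1/23)] = 2.129
df = n₁ + n₂ − 2 = 59
Two-sided p-value ≈ 0.037
Since p ≈ 0.037 < α = 0.05, reject H0; the data support H1.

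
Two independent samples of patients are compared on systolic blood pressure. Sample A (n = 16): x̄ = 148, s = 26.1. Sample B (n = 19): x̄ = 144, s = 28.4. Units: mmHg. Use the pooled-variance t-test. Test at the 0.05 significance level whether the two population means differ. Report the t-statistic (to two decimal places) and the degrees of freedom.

Let group 1 = sample A, group 2 = sample B. H0: μ_1 = μ_2; H1: μ_1 ≠ μ_2 (two-sample pooled-variance t-test, two-sided).
s_p² = [(16−1)·26.1² + (19−1)·28.4²]/(16+19−2) = 749.583
t = (148 − 144)/√[749.583·(1/16 + 1/19)] = 0.43
df = n₁ + n₂ − 2 = 33
Two-sided p-value ≈ 0.6696
Since p ≈ 0.6696 > α = 0.05, fail to reject H0; the evidence is not statistically significant.

t = 0.43, df = 33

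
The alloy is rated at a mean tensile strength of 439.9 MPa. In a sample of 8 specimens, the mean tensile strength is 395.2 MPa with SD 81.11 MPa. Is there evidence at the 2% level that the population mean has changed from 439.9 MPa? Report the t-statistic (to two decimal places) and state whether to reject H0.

t = -1.56; fail to reject H0

H0: μ = 439.9; H1: μ ≠ 439.9 (one-sample t-test, two-sided).
t = (x̄ − μ₀)/(s/√n) = (395.2 − 439.9)/(81.11/√8) = -1.56
df = n − 1 = 7
Two-sided p-value ≈ 0.163
Since p ≈ 0.163 > α = 0.02, fail to reject H0; the data do not provide sufficient evidence against H0.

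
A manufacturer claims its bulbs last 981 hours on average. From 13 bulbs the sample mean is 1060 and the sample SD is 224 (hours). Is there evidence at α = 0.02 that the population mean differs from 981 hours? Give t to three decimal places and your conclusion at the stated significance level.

t = 1.272; fail to reject H0

H0: μ = 981; H1: μ ≠ 981 (one-sample t-test, two-sided).
t = (x̄ − μ₀)/(s/√n) = (1060 − 981)/(224/√13) = 1.272
df = n − 1 = 12
Two-sided p-value ≈ 0.2276
Since p ≈ 0.2276 > α = 0.02, fail to reject H0; the evidence is not statistically significant.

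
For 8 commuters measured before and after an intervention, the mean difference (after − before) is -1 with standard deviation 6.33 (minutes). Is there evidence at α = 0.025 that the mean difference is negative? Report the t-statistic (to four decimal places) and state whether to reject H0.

t = -0.4468; fail to reject H0

H0: μ_d = 0; H1: μ_d < 0 (paired t-test on the differences, left-tailed).
t = d̄/(s_d/√n) = -1/(6.33/√8) = -0.4468
df = n − 1 = 7
p-value = P(T ≤ -0.4468) ≈ 0.334
Since p ≈ 0.334 > α = 0.025, fail to reject H0; the data do not provide sufficient evidence against H0.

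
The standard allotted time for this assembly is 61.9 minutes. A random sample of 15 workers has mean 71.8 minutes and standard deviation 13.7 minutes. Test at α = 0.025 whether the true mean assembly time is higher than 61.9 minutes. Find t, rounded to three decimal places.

H0: μ = 61.9; H1: μ > 61.9 (one-sample t-test, right-tailed).
t = (x̄ − μ₀)/(s/√n) = (71.8 − 61.9)/(13.7/√15) = 2.799
df = n − 1 = 14
p-value = P(T ≥ 2.799) ≈ 0.0071
Since p ≈ 0.0071 < α = 0.025, reject H0; the data support H1.

2.799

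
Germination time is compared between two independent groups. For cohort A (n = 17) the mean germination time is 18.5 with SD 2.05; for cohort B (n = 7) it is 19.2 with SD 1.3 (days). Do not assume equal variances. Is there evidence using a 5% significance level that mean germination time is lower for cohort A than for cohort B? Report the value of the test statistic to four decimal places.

-1.0014

Let group 1 = cohort A, group 2 = cohort B. H0: μ_1 = μ_2; H1: μ_1 < μ_2 (Welch's two-sample t-test, left-tailed).
t = (x̄_1 − x̄_2)/√(s_1²/n_1 + s_2²/n_2) = (18.5 − 19.2)/√(2.05²/17 + 1.3²/7) = -1.0014
Welch–Satterthwaite df ≈ 17.64
p-value = P(T ≤ -1.0014) ≈ 0.1651
Since p ≈ 0.1651 > α = 0.05, fail to reject H0; the data do not provide sufficient evidence against H0.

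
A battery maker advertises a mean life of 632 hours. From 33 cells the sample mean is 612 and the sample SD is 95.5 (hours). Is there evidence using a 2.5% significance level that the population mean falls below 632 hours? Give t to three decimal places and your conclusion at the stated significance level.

H0: μ = 632; H1: μ < 632 (one-sample t-test, left-tailed).
t = (x̄ − μ₀)/(s/√n) = (612 − 632)/(95.5/√33) = -1.203
df = n − 1 = 32
p-value = P(T ≤ -1.203) ≈ 0.1189
Since p ≈ 0.1189 > α = 0.025, fail to reject H0; the data do not provide sufficient evidence against H0.

t = -1.203; fail to reject H0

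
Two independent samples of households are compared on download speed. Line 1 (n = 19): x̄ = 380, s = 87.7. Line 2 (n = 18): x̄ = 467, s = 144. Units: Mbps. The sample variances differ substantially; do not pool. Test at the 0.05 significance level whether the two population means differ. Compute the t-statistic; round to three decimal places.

Let group 1 = line 1, group 2 = line 2. H0: μ_1 = μ_2; H1: μ_1 ≠ μ_2 (Welch's two-sample t-test, two-sided).
t = (x̄_1 − x̄_2)/√(s_1²/n_1 + s_2²/n_2) = (380 − 467)/√(87.7²/19 + 144²/18) = -2.205
Welch–Satterthwaite df ≈ 27.80
Two-sided p-value ≈ 0.0359
Since p ≈ 0.0359 < α = 0.05, reject H0; the evidence is statistically significant.

-2.205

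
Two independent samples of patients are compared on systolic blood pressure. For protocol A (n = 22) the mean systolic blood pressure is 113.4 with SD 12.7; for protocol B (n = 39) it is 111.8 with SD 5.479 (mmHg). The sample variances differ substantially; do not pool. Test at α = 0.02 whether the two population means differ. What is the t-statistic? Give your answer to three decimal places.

0.562

Let group 1 = protocol A, group 2 = protocol B. H0: μ_1 = μ_2; H1: μ_1 ≠ μ_2 (Welch's two-sample t-test, two-sided).
t = (x̄_1 − x̄_2)/√(s_1²/n_1 + s_2²/n_2) = (113.4 − 111.8)/√(12.7²/22 + 5.479²/39) = 0.562
Welch–Satterthwaite df ≈ 25.49
Two-sided p-value ≈ 0.579
Since p ≈ 0.579 > α = 0.02, fail to reject H0; the evidence is not statistically significant.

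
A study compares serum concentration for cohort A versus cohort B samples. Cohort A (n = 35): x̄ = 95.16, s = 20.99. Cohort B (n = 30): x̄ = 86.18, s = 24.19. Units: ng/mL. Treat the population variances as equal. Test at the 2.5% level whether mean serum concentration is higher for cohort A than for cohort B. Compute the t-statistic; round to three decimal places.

1.603

Let group 1 = cohort A, group 2 = cohort B. H0: μ_1 = μ_2; H1: μ_1 > μ_2 (two-sample pooled-variance t-test, right-tailed).
s_p² = [(35−1)·20.99² + (30−1)·24.19²]/(35+30−2) = 507.131
t = (95.16 − 86.18)/√[507.131·(1/35 + 1/30)] = 1.603
df = n₁ + n₂ − 2 = 63
p-value = P(T ≥ 1.603) ≈ 0.0570
Since p ≈ 0.0570 > α = 0.025, fail to reject H0; the evidence is not statistically significant.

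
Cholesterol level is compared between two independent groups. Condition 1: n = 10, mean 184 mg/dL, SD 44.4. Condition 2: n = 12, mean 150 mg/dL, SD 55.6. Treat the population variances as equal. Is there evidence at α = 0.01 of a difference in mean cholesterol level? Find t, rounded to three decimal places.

Let group 1 = condition 1, group 2 = condition 2. H0: μ_1 = μ_2; H1: μ_1 ≠ μ_2 (two-sample pooled-variance t-test, two-sided).
s_p² = [(10−1)·44.4² + (12−1)·55.6²]/(10+12−2) = 2587.36
t = (184 − 150)/√[2587.36·(1/10 + 1/12)] = 1.561
df = n₁ + n₂ − 2 = 20
Two-sided p-value ≈ 0.134
Since p ≈ 0.134 > α = 0.01, fail to reject H0; the data do not provide sufficient evidence against H0.

1.561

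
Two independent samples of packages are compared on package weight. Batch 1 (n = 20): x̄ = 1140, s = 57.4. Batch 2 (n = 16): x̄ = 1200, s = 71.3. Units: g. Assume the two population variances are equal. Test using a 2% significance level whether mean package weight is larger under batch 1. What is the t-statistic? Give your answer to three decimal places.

Let group 1 = batch 1, group 2 = batch 2. H0: μ_1 = μ_2; H1: μ_1 > μ_2 (two-sample pooled-variance t-test, right-tailed).
s_p² = [(20−1)·57.4² + (16−1)·71.3²]/(20+16−2) = 4083.99
t = (1140 − 1200)/√[4083.99·(1/20 + 1/16)] = -2.799
df = n₁ + n₂ − 2 = 34
p-value = P(T ≥ -2.799) ≈ 0.996
Since p ≈ 0.996 > α = 0.02, fail to reject H0; the evidence is not statistically significant.

-2.799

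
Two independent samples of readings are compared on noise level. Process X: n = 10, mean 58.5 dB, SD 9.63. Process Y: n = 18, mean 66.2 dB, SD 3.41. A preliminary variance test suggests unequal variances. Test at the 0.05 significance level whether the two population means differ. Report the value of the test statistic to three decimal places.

Let group 1 = process X, group 2 = process Y. H0: μ_1 = μ_2; H1: μ_1 ≠ μ_2 (Welch's two-sample t-test, two-sided).
t = (x̄_1 − x̄_2)/√(s_1²/n_1 + s_2²/n_2) = (58.5 − 66.2)/√(9.63²/10 + 3.41²/18) = -2.445
Welch–Satterthwaite df ≈ 10.27
Two-sided p-value ≈ 0.034
Since p ≈ 0.034 < α = 0.05, reject H0; the evidence is statistically significant.

-2.445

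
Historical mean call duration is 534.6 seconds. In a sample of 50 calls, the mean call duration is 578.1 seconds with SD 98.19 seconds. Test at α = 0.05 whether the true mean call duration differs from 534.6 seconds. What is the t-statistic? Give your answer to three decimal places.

3.133

H0: μ = 534.6; H1: μ ≠ 534.6 (one-sample t-test, two-sided).
t = (x̄ − μ₀)/(s/√n) = (578.1 − 534.6)/(98.19/√50) = 3.133
df = n − 1 = 49
Two-sided p-value ≈ 0.0029
Since p ≈ 0.0029 < α = 0.05, reject H0; the data support H1.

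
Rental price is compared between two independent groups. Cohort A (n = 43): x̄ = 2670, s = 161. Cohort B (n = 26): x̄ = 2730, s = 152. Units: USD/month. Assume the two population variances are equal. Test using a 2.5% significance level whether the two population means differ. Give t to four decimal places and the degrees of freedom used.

Let group 1 = cohort A, group 2 = cohort B. H0: μ_1 = μ_2; H1: μ_1 ≠ μ_2 (two-sample pooled-variance t-test, two-sided).
s_p² = [(43−1)·161² + (26−1)·152²]/(43+26−2) = 24869.9
t = (2670 − 2730)/√[24869.9·(1/43 + 1/26)] = -1.5315
df = n₁ + n₂ − 2 = 67
Two-sided p-value ≈ 0.130
Since p ≈ 0.130 > α = 0.025, fail to reject H0; the data do not provide sufficient evidence against H0.

t = -1.5315, df = 67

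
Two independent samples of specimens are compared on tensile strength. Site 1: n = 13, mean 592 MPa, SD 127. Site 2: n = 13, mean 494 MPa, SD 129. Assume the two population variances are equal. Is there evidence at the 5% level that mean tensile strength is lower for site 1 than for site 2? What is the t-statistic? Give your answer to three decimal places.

1.952

Let group 1 = site 1, group 2 = site 2. H0: μ_1 = μ_2; H1: μ_1 < μ_2 (two-sample pooled-variance t-test, left-tailed).
s_p² = [(13−1)·127² + (13−1)·129²]/(13+13−2) = 16385
t = (592 − 494)/√[16385·(1/13 + 1/13)] = 1.952
df = n₁ + n₂ − 2 = 24
p-value = P(T ≤ 1.952) ≈ 0.969
Since p ≈ 0.969 > α = 0.05, fail to reject H0; the data do not provide sufficient evidence against H0.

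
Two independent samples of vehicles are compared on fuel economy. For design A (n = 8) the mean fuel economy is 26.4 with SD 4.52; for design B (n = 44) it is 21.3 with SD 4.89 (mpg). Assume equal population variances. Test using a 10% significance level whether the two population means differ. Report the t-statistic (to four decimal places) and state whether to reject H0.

t = 2.7416; reject H0

Let group 1 = design A, group 2 = design B. H0: μ_1 = μ_2; H1: μ_1 ≠ μ_2 (two-sample pooled-variance t-test, two-sided).
s_p² = [(8−1)·4.52² + (44−1)·4.89²]/(8+44−2) = 23.4247
t = (26.4 − 21.3)/√[23.4247·(1/8 + 1/44)] = 2.7416
df = n₁ + n₂ − 2 = 50
Two-sided p-value ≈ 0.008
Since p ≈ 0.008 < α = 0.1, reject H0; the evidence is statistically significant.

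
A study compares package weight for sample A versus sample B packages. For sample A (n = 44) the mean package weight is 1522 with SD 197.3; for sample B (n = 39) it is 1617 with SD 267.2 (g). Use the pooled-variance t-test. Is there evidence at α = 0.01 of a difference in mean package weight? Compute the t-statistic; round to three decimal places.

Let group 1 = sample A, group 2 = sample B. H0: μ_1 = μ_2; H1: μ_1 ≠ μ_2 (two-sample pooled-variance t-test, two-sided).
s_p² = [(44−1)·197.3² + (39−1)·267.2²]/(44+39−2) = 54159.4
t = (1522 − 1617)/√[54159.4·(1/44 + 1/39)] = -1.856
df = n₁ + n₂ − 2 = 81
Two-sided p-value ≈ 0.0671
Since p ≈ 0.0671 > α = 0.01, fail to reject H0; the evidence is not statistically significant.

-1.856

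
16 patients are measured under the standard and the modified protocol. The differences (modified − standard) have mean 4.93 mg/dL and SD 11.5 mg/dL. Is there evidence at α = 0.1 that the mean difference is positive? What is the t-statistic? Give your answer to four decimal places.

H0: μ_d = 0; H1: μ_d > 0 (paired t-test on the differences, right-tailed).
t = d̄/(s_d/√n) = 4.93/(11.5/√16) = 1.7148
df = n − 1 = 15
p-value = P(T ≥ 1.7148) ≈ 0.053
Since p ≈ 0.053 < α = 0.1, reject H0; the data support H1.

1.7148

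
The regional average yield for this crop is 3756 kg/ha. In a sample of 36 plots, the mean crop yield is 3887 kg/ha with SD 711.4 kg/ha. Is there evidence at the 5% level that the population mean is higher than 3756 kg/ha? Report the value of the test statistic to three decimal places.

H0: μ = 3756; H1: μ > 3756 (one-sample t-test, right-tailed).
t = (x̄ − μ₀)/(s/√n) = (3887 − 3756)/(711.4/√36) = 1.105
df = n − 1 = 35
p-value = P(T ≥ 1.105) ≈ 0.1384
Since p ≈ 0.1384 > α = 0.05, fail to reject H0; the data do not provide sufficient evidence against H0.

1.105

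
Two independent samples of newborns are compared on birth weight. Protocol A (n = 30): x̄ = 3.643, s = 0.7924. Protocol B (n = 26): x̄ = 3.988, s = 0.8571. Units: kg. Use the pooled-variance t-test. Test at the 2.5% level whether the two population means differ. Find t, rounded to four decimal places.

-1.5645

Let group 1 = protocol A, group 2 = protocol B. H0: μ_1 = μ_2; H1: μ_1 ≠ μ_2 (two-sample pooled-variance t-test, two-sided).
s_p² = [(30−1)·0.7924² + (26−1)·0.8571²]/(30+26−2) = 0.677306
t = (3.643 − 3.988)/√[0.677306·(1/30 + 1/26)] = -1.5645
df = n₁ + n₂ − 2 = 54
Two-sided p-value ≈ 0.1235
Since p ≈ 0.1235 > α = 0.025, fail to reject H0; the evidence is not statistically significant.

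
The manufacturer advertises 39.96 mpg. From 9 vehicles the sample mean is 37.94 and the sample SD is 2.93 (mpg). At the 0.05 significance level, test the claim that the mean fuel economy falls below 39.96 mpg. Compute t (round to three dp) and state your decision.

H0: μ = 39.96; H1: μ < 39.96 (one-sample t-test, left-tailed).
t = (x̄ − μ₀)/(s/√n) = (37.94 − 39.96)/(2.93/√9) = -2.068
df = n − 1 = 8
p-value = P(T ≤ -2.068) ≈ 0.0362
Since p ≈ 0.0362 < α = 0.05, reject H0; the evidence is statistically significant.

t = -2.068; reject H0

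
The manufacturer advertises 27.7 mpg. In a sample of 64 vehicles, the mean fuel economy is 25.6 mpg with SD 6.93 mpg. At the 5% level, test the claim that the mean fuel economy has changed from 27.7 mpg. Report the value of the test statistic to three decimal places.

-2.424

H0: μ = 27.7; H1: μ ≠ 27.7 (one-sample t-test, two-sided).
t = (x̄ − μ₀)/(s/√n) = (25.6 − 27.7)/(6.93/√64) = -2.424
df = n − 1 = 63
Two-sided p-value ≈ 0.0182
Since p ≈ 0.0182 < α = 0.05, reject H0; the evidence is statistically significant.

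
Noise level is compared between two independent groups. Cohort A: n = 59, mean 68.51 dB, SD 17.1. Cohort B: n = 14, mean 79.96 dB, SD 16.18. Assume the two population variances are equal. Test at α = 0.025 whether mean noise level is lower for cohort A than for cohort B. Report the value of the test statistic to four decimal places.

Let group 1 = cohort A, group 2 = cohort B. H0: μ_1 = μ_2; H1: μ_1 < μ_2 (two-sample pooled-variance t-test, left-tailed).
s_p² = [(59−1)·17.1² + (14−1)·16.18²]/(59+14−2) = 286.804
t = (68.51 − 79.96)/√[286.804·(1/59 + 1/14)] = -2.2743
df = n₁ + n₂ − 2 = 71
p-value = P(T ≤ -2.2743) ≈ 0.013
Since p ≈ 0.013 < α = 0.025, reject H0; the data support H1.

-2.2743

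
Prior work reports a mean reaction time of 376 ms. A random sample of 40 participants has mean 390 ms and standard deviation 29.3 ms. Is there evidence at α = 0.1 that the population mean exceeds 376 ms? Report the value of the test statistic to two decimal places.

3.02

H0: μ = 376; H1: μ > 376 (one-sample t-test, right-tailed).
t = (x̄ − μ₀)/(s/√n) = (390 − 376)/(29.3/√40) = 3.02
df = n − 1 = 39
p-value = P(T ≥ 3.02) ≈ 0.002
Since p ≈ 0.002 < α = 0.1, reject H0; the evidence is statistically significant.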